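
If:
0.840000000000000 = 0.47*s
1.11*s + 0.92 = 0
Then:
No Solution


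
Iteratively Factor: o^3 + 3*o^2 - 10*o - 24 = (o + 4)*(o^2 - o - 6) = (o - 3)*(o + 4)*(o + 2)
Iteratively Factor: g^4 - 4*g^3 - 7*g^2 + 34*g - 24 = (g - 2)*(g^3 - 2*g^2 - 11*g + 12) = (g - 2)*(g + 3)*(g^2 - 5*g + 4) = (g - 4)*(g - 2)*(g + 3)*(g - 1)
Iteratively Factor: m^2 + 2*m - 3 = (m + 3)*(m - 1)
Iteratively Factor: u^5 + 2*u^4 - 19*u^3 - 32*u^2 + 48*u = (u - 4)*(u^4 + 6*u^3 + 5*u^2 - 12*u) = (u - 4)*(u - 1)*(u^3 + 7*u^2 + 12*u) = u*(u - 4)*(u - 1)*(u^2 + 7*u + 12) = u*(u - 4)*(u - 1)*(u + 3)*(u + 4)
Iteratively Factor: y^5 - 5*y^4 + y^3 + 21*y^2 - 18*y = (y)*(y^4 - 5*y^3 + y^2 + 21*y - 18) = y*(y - 3)*(y^3 - 2*y^2 - 5*y + 6) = y*(y - 3)*(y - 1)*(y^2 - y - 6) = y*(y - 3)^2*(y - 1)*(y + 2)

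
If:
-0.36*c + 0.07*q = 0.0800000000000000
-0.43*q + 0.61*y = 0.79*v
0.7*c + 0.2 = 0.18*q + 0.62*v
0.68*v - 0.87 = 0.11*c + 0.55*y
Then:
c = -0.63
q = -2.08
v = 0.22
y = -1.19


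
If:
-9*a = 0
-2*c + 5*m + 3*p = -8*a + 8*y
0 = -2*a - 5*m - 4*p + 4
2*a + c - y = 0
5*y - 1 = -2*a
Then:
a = 0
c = 1/5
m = -4/5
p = 2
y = 1/5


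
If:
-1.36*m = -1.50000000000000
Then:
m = 1.10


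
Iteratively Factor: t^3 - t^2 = (t)*(t^2 - t) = t^2*(t - 1)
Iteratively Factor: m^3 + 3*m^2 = (m)*(m^2 + 3*m) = m*(m + 3)*(m)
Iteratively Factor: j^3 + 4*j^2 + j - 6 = (j - 1)*(j^2 + 5*j + 6) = (j - 1)*(j + 2)*(j + 3)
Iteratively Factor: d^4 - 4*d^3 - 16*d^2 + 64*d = (d + 4)*(d^3 - 8*d^2 + 16*d) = d*(d + 4)*(d^2 - 8*d + 16) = d*(d - 4)*(d + 4)*(d - 4)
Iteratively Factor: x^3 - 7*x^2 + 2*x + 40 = (x - 5)*(x^2 - 2*x - 8) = (x - 5)*(x - 4)*(x + 2)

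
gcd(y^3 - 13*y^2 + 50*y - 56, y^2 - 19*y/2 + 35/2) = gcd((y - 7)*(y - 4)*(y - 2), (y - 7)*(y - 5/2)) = y - 7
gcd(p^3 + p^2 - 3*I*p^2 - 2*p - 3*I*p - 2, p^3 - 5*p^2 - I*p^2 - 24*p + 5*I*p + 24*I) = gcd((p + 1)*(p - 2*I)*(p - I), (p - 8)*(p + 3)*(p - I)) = p - I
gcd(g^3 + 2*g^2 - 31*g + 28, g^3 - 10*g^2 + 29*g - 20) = g^2 - 5*g + 4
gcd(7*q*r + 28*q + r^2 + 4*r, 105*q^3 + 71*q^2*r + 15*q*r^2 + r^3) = 7*q + r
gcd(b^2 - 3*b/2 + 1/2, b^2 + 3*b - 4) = b - 1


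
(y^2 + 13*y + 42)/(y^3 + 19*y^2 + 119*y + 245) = (y + 6)/(y^2 + 12*y + 35)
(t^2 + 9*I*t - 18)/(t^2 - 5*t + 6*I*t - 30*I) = (t + 3*I)/(t - 5)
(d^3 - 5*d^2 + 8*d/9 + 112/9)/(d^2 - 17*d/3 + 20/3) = (9*d^2 - 9*d - 28)/(3*(3*d - 5))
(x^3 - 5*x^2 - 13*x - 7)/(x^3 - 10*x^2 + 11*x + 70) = (x^2 + 2*x + 1)/(x^2 - 3*x - 10)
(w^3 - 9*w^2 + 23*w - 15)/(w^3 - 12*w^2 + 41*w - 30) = (w - 3)/(w - 6)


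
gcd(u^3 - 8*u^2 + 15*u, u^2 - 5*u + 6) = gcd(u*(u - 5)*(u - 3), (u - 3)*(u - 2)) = u - 3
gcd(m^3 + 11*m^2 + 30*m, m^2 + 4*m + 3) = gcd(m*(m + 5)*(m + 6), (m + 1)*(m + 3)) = 1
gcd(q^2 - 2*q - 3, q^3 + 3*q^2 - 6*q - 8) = q + 1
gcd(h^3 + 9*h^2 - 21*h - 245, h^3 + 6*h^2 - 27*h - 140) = h^2 + 2*h - 35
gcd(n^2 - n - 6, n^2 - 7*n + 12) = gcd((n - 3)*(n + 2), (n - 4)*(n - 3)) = n - 3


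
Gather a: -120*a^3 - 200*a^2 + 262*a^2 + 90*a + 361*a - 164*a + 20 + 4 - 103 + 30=-120*a^3 + 62*a^2 + 287*a - 49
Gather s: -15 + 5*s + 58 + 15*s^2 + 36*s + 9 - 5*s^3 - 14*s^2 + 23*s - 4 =-5*s^3 + s^2 + 64*s + 48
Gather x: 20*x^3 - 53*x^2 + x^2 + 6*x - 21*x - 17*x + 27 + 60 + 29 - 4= 20*x^3 - 52*x^2 - 32*x + 112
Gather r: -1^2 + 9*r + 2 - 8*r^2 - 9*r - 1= -8*r^2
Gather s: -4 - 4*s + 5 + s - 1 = -3*s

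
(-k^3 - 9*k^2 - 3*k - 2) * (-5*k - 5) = 5*k^4 + 50*k^3 + 60*k^2 + 25*k + 10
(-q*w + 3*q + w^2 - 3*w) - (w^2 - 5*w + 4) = -q*w + 3*q + 2*w - 4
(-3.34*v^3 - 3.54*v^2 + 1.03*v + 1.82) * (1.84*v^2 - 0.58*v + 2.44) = -6.1456*v^5 - 4.5764*v^4 - 4.2012*v^3 - 5.8862*v^2 + 1.4576*v + 4.4408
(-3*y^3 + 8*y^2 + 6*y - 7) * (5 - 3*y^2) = 9*y^5 - 24*y^4 - 33*y^3 + 61*y^2 + 30*y - 35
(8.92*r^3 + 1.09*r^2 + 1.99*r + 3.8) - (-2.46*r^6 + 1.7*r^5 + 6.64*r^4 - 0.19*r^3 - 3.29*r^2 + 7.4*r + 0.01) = 2.46*r^6 - 1.7*r^5 - 6.64*r^4 + 9.11*r^3 + 4.38*r^2 - 5.41*r + 3.79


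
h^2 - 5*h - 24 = (h - 8)*(h + 3)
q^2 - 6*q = q*(q - 6)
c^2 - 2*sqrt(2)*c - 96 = (c - 8*sqrt(2))*(c + 6*sqrt(2))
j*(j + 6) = j^2 + 6*j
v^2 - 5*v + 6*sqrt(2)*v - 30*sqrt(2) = (v - 5)*(v + 6*sqrt(2))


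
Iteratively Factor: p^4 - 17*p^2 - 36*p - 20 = (p + 1)*(p^3 - p^2 - 16*p - 20) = (p + 1)*(p + 2)*(p^2 - 3*p - 10) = (p + 1)*(p + 2)^2*(p - 5)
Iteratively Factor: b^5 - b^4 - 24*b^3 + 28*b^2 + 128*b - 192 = (b - 2)*(b^4 + b^3 - 22*b^2 - 16*b + 96) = (b - 2)*(b + 3)*(b^3 - 2*b^2 - 16*b + 32) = (b - 2)*(b + 3)*(b + 4)*(b^2 - 6*b + 8) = (b - 4)*(b - 2)*(b + 3)*(b + 4)*(b - 2)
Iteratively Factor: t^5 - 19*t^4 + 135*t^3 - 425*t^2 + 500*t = (t - 5)*(t^4 - 14*t^3 + 65*t^2 - 100*t) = (t - 5)*(t - 4)*(t^3 - 10*t^2 + 25*t) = (t - 5)^2*(t - 4)*(t^2 - 5*t) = t*(t - 5)^2*(t - 4)*(t - 5)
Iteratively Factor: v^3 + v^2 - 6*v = (v - 2)*(v^2 + 3*v) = (v - 2)*(v + 3)*(v)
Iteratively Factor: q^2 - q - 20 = (q - 5)*(q + 4)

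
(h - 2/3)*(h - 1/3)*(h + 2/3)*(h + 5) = h^4 + 14*h^3/3 - 19*h^2/9 - 56*h/27 + 20/27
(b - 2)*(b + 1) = b^2 - b - 2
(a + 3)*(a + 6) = a^2 + 9*a + 18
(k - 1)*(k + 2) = k^2 + k - 2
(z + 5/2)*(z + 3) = z^2 + 11*z/2 + 15/2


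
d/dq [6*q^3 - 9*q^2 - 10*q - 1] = 18*q^2 - 18*q - 10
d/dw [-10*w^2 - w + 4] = -20*w - 1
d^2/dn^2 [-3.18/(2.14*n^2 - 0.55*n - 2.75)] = (-29.126256*n^2 + 7.48572*n + 3.18*(4.28*n - 0.55)*(8.56*n - 1.1) + 37.4286)/(-2.14*n^2 + 0.55*n + 2.75)^3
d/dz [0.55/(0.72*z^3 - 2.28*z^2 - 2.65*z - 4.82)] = (-1.188*z^2 + 2.508*z + 1.4575)/(-0.72*z^3 + 2.28*z^2 + 2.65*z + 4.82)^2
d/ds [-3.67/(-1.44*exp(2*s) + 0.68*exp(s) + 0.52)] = (2.4956 - 10.5696*exp(s))*exp(s)/(-1.44*exp(2*s) + 0.68*exp(s) + 0.52)^2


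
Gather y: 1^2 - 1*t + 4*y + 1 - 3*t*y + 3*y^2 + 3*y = -t + 3*y^2 + y*(7 - 3*t) + 2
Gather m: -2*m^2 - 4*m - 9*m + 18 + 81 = -2*m^2 - 13*m + 99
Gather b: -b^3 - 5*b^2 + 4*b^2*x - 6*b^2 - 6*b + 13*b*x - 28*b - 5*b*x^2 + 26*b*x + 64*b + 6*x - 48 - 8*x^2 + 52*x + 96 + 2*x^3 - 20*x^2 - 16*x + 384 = -b^3 + b^2*(4*x - 11) + b*(-5*x^2 + 39*x + 30) + 2*x^3 - 28*x^2 + 42*x + 432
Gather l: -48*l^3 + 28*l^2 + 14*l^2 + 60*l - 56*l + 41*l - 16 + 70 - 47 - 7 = -48*l^3 + 42*l^2 + 45*l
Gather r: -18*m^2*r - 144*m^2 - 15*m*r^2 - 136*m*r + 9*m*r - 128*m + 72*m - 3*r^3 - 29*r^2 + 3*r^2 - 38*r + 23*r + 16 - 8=-144*m^2 - 56*m - 3*r^3 + r^2*(-15*m - 26) + r*(-18*m^2 - 127*m - 15) + 8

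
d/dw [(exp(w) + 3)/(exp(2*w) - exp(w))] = (-exp(2*w) - 6*exp(w) + 3)*exp(-w)/(exp(2*w) - 2*exp(w) + 1)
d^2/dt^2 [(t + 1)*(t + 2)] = 2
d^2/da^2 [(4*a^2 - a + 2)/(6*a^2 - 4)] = (-9*a^3 + 126*a^2 - 18*a + 28)/(27*a^6 - 54*a^4 + 36*a^2 - 8)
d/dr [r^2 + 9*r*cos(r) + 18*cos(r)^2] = -9*r*sin(r) + 2*r - 18*sin(2*r) + 9*cos(r)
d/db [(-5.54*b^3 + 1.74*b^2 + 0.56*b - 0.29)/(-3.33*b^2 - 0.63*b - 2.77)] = (18.4482*b^4 + 6.9804*b^3 + 46.806*b^2 - 11.571*b - 1.7339)/(11.0889*b^4 + 4.1958*b^3 + 18.8451*b^2 + 3.4902*b + 7.6729)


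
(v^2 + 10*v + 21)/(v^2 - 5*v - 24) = (v + 7)/(v - 8)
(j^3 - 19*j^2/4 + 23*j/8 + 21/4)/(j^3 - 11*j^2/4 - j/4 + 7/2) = (8*j^2 - 22*j - 21)/(2*(4*j^2 - 3*j - 7))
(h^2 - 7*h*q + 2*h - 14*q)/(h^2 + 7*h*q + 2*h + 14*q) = (h - 7*q)/(h + 7*q)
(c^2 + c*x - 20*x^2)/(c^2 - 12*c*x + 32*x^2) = (-c - 5*x)/(-c + 8*x)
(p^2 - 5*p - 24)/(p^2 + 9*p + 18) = (p - 8)/(p + 6)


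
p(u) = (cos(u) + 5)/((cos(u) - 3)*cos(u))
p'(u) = (cos(u) + 5)*sin(u)/((cos(u) - 3)*cos(u)^2) - sin(u)/((cos(u) - 3)*cos(u)) + (cos(u) + 5)*sin(u)/((cos(u) - 3)^2*cos(u)) = (sin(u) - 15*sin(u)/cos(u)^2 + 10*tan(u))/(cos(u) - 3)^2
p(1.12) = -4.87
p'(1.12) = -7.54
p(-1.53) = -41.77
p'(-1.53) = 1000.82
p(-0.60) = -3.25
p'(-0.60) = 1.06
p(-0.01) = -3.00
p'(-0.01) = 0.01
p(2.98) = 1.02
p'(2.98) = -0.25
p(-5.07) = -5.77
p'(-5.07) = -12.39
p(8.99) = 1.16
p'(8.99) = -0.78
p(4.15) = 2.37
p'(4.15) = 4.78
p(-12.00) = -3.21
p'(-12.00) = -0.95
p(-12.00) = -3.21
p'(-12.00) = -0.95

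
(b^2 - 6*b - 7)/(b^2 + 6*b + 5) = (b - 7)/(b + 5)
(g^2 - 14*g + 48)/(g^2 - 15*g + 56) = (g - 6)/(g - 7)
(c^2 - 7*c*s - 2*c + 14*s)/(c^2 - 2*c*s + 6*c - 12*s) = (c^2 - 7*c*s - 2*c + 14*s)/(c^2 - 2*c*s + 6*c - 12*s)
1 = 1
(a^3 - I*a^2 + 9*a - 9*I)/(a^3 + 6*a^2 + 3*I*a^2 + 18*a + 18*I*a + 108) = (a^2 + 2*I*a + 3)/(a^2 + 6*a*(1 + I) + 36*I)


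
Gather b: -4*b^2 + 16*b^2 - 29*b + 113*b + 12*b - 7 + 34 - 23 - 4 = 12*b^2 + 96*b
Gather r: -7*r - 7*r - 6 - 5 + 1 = -14*r - 10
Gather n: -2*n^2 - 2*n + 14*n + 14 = -2*n^2 + 12*n + 14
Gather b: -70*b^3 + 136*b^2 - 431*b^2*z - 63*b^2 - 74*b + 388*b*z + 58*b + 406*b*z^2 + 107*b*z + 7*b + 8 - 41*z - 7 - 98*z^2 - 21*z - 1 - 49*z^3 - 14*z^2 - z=-70*b^3 + b^2*(73 - 431*z) + b*(406*z^2 + 495*z - 9) - 49*z^3 - 112*z^2 - 63*z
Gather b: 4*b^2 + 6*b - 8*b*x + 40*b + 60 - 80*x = 4*b^2 + b*(46 - 8*x) - 80*x + 60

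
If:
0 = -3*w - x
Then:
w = -x/3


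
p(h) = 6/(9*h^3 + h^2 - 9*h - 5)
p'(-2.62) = -0.06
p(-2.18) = -0.08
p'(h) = 6*(-27*h^2 - 2*h + 9)/(9*h^3 + h^2 - 9*h - 5)^2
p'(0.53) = 0.03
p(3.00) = 0.03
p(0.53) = -0.74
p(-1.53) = -0.28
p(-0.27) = -2.24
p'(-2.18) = -0.13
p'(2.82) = -0.04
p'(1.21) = -85.78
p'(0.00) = 2.16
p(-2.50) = -0.05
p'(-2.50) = -0.07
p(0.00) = -1.20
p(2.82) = 0.03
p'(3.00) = -0.03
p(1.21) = 3.95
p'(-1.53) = -0.69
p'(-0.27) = 6.35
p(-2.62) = -0.04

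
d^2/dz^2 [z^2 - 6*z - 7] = 2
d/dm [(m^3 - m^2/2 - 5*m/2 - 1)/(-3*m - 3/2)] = 1/3 - 2*m/3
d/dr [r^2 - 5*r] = 2*r - 5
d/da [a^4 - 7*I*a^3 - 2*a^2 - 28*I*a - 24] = 4*a^3 - 21*I*a^2 - 4*a - 28*I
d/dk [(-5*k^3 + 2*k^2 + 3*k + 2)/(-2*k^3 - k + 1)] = (4*k^4 + 22*k^3 - 5*k^2 + 4*k + 5)/(4*k^6 + 4*k^4 - 4*k^3 + k^2 - 2*k + 1)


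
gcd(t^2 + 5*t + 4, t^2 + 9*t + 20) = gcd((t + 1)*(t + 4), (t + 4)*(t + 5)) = t + 4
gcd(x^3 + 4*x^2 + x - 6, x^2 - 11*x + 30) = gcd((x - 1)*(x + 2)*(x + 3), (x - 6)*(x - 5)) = 1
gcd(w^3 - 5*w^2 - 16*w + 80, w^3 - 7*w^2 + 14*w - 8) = w - 4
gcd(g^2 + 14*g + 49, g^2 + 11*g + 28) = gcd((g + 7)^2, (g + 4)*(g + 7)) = g + 7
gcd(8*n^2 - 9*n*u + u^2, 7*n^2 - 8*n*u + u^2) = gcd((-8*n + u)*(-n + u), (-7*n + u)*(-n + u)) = -n + u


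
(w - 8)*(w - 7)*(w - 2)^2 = w^4 - 19*w^3 + 120*w^2 - 284*w + 224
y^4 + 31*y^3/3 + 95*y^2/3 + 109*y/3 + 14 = (y + 1)^2*(y + 7/3)*(y + 6)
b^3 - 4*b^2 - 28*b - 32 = (b - 8)*(b + 2)^2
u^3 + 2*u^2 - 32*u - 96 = (u - 6)*(u + 4)^2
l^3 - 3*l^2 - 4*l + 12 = (l - 3)*(l - 2)*(l + 2)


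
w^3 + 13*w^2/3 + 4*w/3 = w*(w + 1/3)*(w + 4)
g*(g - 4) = g^2 - 4*g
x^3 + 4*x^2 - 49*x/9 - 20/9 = (x - 4/3)*(x + 1/3)*(x + 5)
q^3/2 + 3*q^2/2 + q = q*(q/2 + 1/2)*(q + 2)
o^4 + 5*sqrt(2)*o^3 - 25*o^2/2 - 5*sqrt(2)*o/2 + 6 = (o - sqrt(2))*(o - sqrt(2)/2)*(o + sqrt(2)/2)*(o + 6*sqrt(2))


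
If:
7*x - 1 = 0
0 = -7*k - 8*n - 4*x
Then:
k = -8*n/7 - 4/49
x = 1/7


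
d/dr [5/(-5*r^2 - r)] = 5*(10*r + 1)/(r^2*(5*r + 1)^2)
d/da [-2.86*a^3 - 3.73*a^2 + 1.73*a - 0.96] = -8.58*a^2 - 7.46*a + 1.73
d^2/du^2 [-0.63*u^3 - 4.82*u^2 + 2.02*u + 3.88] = -3.78*u - 9.64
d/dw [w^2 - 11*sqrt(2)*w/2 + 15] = 2*w - 11*sqrt(2)/2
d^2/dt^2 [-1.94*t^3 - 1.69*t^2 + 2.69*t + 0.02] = -11.64*t - 3.38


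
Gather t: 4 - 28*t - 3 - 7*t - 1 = -35*t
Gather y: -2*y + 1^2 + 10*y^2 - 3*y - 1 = 10*y^2 - 5*y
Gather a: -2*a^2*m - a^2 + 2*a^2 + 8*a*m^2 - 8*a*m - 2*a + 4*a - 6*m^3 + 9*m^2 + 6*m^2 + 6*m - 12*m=a^2*(1 - 2*m) + a*(8*m^2 - 8*m + 2) - 6*m^3 + 15*m^2 - 6*m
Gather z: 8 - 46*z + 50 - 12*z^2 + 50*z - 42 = -12*z^2 + 4*z + 16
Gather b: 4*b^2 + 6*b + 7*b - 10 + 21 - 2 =4*b^2 + 13*b + 9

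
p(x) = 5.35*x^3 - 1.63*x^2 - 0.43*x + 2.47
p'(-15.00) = 3659.72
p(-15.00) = -18414.08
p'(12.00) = 2271.65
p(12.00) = 9007.39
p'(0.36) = 0.48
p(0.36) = 2.35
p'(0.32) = 0.17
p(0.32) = 2.34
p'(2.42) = 85.68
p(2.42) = 67.71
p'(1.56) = 33.54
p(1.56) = 18.14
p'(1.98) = 56.04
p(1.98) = 36.76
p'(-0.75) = 11.04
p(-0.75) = -0.38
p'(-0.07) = -0.12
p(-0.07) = 2.49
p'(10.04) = 1584.71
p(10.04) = 5248.30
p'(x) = 16.05*x^2 - 3.26*x - 0.43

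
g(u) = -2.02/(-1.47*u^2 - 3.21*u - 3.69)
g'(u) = -2.02*(2.94*u + 3.21)/(-1.47*u^2 - 3.21*u - 3.69)^2 = (-5.9388*u - 6.4842)/(1.47*u^2 + 3.21*u + 3.69)^2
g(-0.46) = 0.80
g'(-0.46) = -0.59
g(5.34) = 0.03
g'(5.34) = -0.01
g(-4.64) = 0.10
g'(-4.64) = 0.05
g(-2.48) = 0.42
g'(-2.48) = 0.36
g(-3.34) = 0.22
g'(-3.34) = 0.15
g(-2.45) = 0.43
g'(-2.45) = 0.37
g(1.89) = 0.13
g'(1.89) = -0.08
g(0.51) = 0.35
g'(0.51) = -0.29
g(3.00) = 0.08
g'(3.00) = -0.03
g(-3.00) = 0.28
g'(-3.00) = 0.21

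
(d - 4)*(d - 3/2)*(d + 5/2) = d^3 - 3*d^2 - 31*d/4 + 15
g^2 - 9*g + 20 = (g - 5)*(g - 4)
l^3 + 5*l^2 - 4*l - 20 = (l - 2)*(l + 2)*(l + 5)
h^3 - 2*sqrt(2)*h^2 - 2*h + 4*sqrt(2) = (h - 2*sqrt(2))*(h - sqrt(2))*(h + sqrt(2))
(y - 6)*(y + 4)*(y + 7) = y^3 + 5*y^2 - 38*y - 168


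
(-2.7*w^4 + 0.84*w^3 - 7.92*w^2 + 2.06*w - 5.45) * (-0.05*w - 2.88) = 0.135*w^5 + 7.734*w^4 - 2.0232*w^3 + 22.7066*w^2 - 5.6603*w + 15.696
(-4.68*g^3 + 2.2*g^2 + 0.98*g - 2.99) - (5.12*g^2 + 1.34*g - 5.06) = -4.68*g^3 - 2.92*g^2 - 0.36*g + 2.07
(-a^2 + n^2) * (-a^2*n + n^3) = a^4*n - 2*a^2*n^3 + n^5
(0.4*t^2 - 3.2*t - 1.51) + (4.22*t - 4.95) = 0.4*t^2 + 1.02*t - 6.46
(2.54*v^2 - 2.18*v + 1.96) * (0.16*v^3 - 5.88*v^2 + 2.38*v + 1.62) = 0.4064*v^5 - 15.284*v^4 + 19.1772*v^3 - 12.5984*v^2 + 1.1332*v + 3.1752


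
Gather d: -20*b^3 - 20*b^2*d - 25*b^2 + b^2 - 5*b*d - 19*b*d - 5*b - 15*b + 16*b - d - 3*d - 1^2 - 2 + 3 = -20*b^3 - 24*b^2 - 4*b + d*(-20*b^2 - 24*b - 4)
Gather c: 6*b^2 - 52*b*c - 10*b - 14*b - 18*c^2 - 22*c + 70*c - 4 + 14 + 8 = 6*b^2 - 24*b - 18*c^2 + c*(48 - 52*b) + 18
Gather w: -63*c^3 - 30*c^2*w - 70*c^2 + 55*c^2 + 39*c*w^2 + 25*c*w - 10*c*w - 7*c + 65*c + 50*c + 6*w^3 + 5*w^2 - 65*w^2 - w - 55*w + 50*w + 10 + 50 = -63*c^3 - 15*c^2 + 108*c + 6*w^3 + w^2*(39*c - 60) + w*(-30*c^2 + 15*c - 6) + 60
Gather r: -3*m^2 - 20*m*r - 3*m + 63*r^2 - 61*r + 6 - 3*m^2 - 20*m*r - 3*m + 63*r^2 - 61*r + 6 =-6*m^2 - 6*m + 126*r^2 + r*(-40*m - 122) + 12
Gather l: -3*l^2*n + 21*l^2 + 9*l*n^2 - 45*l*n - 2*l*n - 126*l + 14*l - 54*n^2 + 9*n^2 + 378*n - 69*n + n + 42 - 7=l^2*(21 - 3*n) + l*(9*n^2 - 47*n - 112) - 45*n^2 + 310*n + 35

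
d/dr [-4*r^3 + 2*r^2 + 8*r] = -12*r^2 + 4*r + 8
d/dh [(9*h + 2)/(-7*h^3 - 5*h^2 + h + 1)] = (-63*h^3 - 45*h^2 + 9*h + (9*h + 2)*(21*h^2 + 10*h - 1) + 9)/(7*h^3 + 5*h^2 - h - 1)^2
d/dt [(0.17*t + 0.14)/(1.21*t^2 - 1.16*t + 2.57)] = (-0.2057*t^2 - 0.3388*t + 0.5993)/(1.4641*t^4 - 2.8072*t^3 + 7.565*t^2 - 5.9624*t + 6.6049)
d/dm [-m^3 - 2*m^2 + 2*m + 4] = -3*m^2 - 4*m + 2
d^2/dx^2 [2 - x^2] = -2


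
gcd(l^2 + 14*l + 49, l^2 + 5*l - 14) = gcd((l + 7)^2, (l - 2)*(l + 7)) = l + 7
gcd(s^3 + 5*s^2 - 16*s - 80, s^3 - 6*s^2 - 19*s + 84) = s + 4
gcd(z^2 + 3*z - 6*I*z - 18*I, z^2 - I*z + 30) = z - 6*I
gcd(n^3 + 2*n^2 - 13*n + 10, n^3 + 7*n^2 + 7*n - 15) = n^2 + 4*n - 5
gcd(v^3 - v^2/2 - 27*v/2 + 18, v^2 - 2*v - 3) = v - 3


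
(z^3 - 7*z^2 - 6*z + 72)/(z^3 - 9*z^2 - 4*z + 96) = (z - 6)/(z - 8)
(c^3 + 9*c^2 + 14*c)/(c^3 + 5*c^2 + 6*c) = (c + 7)/(c + 3)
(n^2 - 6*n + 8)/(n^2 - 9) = (n^2 - 6*n + 8)/(n^2 - 9)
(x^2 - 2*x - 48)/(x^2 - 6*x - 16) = (x + 6)/(x + 2)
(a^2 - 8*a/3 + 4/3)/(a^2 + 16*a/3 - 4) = (a - 2)/(a + 6)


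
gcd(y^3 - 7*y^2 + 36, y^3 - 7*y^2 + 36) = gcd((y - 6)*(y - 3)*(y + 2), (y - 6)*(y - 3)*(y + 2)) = y^3 - 7*y^2 + 36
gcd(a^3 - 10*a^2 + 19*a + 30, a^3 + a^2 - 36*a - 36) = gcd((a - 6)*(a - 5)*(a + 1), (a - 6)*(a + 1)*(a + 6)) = a^2 - 5*a - 6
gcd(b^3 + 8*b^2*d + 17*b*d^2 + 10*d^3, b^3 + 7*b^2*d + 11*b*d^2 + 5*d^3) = b^2 + 6*b*d + 5*d^2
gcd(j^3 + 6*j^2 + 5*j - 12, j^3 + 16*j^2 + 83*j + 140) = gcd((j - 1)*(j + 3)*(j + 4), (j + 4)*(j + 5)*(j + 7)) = j + 4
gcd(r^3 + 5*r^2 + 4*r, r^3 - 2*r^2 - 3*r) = r^2 + r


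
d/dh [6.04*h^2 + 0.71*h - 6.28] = 12.08*h + 0.71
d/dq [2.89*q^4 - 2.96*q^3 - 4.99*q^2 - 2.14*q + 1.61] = 11.56*q^3 - 8.88*q^2 - 9.98*q - 2.14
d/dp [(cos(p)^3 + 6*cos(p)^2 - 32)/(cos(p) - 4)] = 2*(-cos(p)^3 + 3*cos(p)^2 + 24*cos(p) - 16)*sin(p)/(cos(p) - 4)^2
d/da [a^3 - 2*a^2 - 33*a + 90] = 3*a^2 - 4*a - 33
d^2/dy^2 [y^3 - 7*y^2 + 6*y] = 6*y - 14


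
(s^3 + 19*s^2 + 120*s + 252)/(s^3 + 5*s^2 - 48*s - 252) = (s + 7)/(s - 7)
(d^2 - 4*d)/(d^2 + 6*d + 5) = d*(d - 4)/(d^2 + 6*d + 5)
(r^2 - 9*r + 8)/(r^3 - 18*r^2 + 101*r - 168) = (r - 1)/(r^2 - 10*r + 21)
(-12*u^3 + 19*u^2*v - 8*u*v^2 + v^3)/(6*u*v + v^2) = (-12*u^3 + 19*u^2*v - 8*u*v^2 + v^3)/(v*(6*u + v))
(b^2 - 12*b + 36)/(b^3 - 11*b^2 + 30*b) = (b - 6)/(b*(b - 5))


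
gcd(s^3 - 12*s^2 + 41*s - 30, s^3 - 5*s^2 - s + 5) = s^2 - 6*s + 5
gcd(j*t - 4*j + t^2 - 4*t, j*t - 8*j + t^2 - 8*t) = j + t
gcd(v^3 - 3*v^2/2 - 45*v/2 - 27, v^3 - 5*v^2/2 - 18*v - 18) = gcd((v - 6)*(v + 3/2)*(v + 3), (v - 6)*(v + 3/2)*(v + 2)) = v^2 - 9*v/2 - 9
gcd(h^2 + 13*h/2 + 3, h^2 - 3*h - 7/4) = h + 1/2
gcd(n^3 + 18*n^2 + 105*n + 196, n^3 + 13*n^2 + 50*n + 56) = n^2 + 11*n + 28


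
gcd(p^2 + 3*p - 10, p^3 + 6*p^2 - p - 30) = p^2 + 3*p - 10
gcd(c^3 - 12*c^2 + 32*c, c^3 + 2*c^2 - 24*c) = c^2 - 4*c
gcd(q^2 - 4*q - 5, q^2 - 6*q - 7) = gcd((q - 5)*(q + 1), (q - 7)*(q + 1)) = q + 1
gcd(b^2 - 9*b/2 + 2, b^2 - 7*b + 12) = b - 4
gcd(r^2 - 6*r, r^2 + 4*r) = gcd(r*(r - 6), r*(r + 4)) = r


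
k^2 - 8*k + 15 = (k - 5)*(k - 3)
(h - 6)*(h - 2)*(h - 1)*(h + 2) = h^4 - 7*h^3 + 2*h^2 + 28*h - 24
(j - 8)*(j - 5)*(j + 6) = j^3 - 7*j^2 - 38*j + 240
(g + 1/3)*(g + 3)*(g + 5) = g^3 + 25*g^2/3 + 53*g/3 + 5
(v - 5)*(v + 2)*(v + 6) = v^3 + 3*v^2 - 28*v - 60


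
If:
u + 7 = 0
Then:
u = -7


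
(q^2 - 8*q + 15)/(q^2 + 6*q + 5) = (q^2 - 8*q + 15)/(q^2 + 6*q + 5)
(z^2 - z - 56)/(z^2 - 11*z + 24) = (z + 7)/(z - 3)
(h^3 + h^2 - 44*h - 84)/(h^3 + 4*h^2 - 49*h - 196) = (h^2 + 8*h + 12)/(h^2 + 11*h + 28)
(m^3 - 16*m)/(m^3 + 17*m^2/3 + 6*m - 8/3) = 3*m*(m - 4)/(3*m^2 + 5*m - 2)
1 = 1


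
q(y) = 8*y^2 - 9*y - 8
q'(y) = 16*y - 9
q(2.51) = 19.81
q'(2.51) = 31.16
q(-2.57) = 67.97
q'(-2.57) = -50.12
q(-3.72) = 136.19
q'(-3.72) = -68.52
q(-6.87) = 431.41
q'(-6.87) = -118.92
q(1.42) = -4.65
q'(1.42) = 13.72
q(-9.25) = 759.75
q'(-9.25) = -157.00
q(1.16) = -7.68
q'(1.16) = 9.56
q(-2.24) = 52.30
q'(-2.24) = -44.84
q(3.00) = 37.00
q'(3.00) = 39.00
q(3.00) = 37.00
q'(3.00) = 39.00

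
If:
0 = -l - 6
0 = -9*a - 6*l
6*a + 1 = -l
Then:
No Solution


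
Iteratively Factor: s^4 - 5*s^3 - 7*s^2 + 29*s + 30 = (s - 3)*(s^3 - 2*s^2 - 13*s - 10) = (s - 3)*(s + 2)*(s^2 - 4*s - 5) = (s - 3)*(s + 1)*(s + 2)*(s - 5)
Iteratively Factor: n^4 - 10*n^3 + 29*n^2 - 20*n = (n - 1)*(n^3 - 9*n^2 + 20*n) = (n - 5)*(n - 1)*(n^2 - 4*n) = n*(n - 5)*(n - 1)*(n - 4)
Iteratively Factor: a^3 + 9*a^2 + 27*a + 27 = (a + 3)*(a^2 + 6*a + 9) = (a + 3)^2*(a + 3)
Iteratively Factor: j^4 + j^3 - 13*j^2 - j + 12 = (j + 4)*(j^3 - 3*j^2 - j + 3) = (j - 1)*(j + 4)*(j^2 - 2*j - 3) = (j - 1)*(j + 1)*(j + 4)*(j - 3)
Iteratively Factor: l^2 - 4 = (l - 2)*(l + 2)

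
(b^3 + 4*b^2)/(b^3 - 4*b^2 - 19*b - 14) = b^2*(b + 4)/(b^3 - 4*b^2 - 19*b - 14)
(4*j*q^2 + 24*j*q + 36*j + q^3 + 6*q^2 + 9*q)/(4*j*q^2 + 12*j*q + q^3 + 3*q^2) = (q + 3)/q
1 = 1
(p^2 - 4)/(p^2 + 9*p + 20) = (p^2 - 4)/(p^2 + 9*p + 20)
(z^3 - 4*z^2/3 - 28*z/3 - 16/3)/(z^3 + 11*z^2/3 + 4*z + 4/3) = (z - 4)/(z + 1)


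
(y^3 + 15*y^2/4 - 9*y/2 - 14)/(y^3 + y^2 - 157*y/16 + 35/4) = 4*(4*y^2 - y - 14)/(16*y^2 - 48*y + 35)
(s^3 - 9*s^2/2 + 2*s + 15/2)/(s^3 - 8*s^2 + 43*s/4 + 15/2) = 2*(s^2 - 2*s - 3)/(2*s^2 - 11*s - 6)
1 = 1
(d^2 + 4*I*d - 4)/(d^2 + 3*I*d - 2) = (d + 2*I)/(d + I)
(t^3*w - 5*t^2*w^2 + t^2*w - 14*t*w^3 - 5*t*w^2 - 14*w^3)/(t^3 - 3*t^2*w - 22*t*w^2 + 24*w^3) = w*(t^3 - 5*t^2*w + t^2 - 14*t*w^2 - 5*t*w - 14*w^2)/(t^3 - 3*t^2*w - 22*t*w^2 + 24*w^3)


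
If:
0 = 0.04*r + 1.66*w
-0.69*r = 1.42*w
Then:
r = 0.00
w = 0.00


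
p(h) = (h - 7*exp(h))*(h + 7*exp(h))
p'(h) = (1 - 7*exp(h))*(h + 7*exp(h)) + (h - 7*exp(h))*(7*exp(h) + 1)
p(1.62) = -1248.53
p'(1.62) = -2499.06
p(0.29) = -87.43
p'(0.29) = -174.45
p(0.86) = -272.90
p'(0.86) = -545.56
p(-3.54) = 12.49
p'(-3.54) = -7.16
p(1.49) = -962.48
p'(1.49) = -1926.43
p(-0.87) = -7.84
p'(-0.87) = -18.94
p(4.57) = -456696.61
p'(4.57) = -913425.84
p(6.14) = -10551902.42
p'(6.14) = -21103867.95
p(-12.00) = 144.00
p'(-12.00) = -24.00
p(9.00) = -3217338406.73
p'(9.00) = -6434676957.46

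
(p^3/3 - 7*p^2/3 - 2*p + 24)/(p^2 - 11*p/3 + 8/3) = (p^3 - 7*p^2 - 6*p + 72)/(3*p^2 - 11*p + 8)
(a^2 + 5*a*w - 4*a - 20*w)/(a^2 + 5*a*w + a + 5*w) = (a - 4)/(a + 1)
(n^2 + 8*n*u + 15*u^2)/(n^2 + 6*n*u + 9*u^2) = (n + 5*u)/(n + 3*u)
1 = 1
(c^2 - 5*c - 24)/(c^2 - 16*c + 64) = (c + 3)/(c - 8)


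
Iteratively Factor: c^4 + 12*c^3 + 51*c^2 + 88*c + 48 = (c + 3)*(c^3 + 9*c^2 + 24*c + 16) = (c + 1)*(c + 3)*(c^2 + 8*c + 16) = (c + 1)*(c + 3)*(c + 4)*(c + 4)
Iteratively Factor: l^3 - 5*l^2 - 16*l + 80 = (l - 5)*(l^2 - 16) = (l - 5)*(l - 4)*(l + 4)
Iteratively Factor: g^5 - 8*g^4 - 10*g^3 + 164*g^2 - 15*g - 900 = (g - 4)*(g^4 - 4*g^3 - 26*g^2 + 60*g + 225) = (g - 5)*(g - 4)*(g^3 + g^2 - 21*g - 45) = (g - 5)^2*(g - 4)*(g^2 + 6*g + 9) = (g - 5)^2*(g - 4)*(g + 3)*(g + 3)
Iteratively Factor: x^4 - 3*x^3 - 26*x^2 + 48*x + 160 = (x + 4)*(x^3 - 7*x^2 + 2*x + 40) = (x - 5)*(x + 4)*(x^2 - 2*x - 8) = (x - 5)*(x - 4)*(x + 4)*(x + 2)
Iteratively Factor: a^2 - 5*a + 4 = (a - 4)*(a - 1)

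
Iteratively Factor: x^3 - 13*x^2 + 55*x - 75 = (x - 3)*(x^2 - 10*x + 25) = (x - 5)*(x - 3)*(x - 5)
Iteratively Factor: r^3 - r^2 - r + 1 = (r - 1)*(r^2 - 1) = (r - 1)^2*(r + 1)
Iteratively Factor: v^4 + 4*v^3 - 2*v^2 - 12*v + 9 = (v + 3)*(v^3 + v^2 - 5*v + 3) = (v - 1)*(v + 3)*(v^2 + 2*v - 3) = (v - 1)*(v + 3)^2*(v - 1)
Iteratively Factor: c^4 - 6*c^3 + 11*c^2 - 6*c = (c - 2)*(c^3 - 4*c^2 + 3*c) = (c - 2)*(c - 1)*(c^2 - 3*c) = (c - 3)*(c - 2)*(c - 1)*(c)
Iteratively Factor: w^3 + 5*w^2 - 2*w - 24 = (w + 4)*(w^2 + w - 6) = (w + 3)*(w + 4)*(w - 2)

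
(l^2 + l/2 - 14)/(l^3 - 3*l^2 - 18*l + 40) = (l - 7/2)/(l^2 - 7*l + 10)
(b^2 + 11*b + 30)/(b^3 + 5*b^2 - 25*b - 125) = (b + 6)/(b^2 - 25)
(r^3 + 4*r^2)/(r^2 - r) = r*(r + 4)/(r - 1)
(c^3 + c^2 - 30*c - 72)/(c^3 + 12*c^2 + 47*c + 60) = (c - 6)/(c + 5)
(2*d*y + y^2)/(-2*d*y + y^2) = (2*d + y)/(-2*d + y)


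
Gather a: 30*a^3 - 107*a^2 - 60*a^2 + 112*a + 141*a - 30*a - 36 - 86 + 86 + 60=30*a^3 - 167*a^2 + 223*a + 24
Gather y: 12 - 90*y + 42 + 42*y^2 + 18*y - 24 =42*y^2 - 72*y + 30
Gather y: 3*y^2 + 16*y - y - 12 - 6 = 3*y^2 + 15*y - 18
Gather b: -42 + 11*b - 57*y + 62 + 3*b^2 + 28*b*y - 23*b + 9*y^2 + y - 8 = 3*b^2 + b*(28*y - 12) + 9*y^2 - 56*y + 12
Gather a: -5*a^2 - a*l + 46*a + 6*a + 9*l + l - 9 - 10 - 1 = -5*a^2 + a*(52 - l) + 10*l - 20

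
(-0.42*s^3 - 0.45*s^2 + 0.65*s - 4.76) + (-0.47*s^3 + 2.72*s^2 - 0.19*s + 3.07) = -0.89*s^3 + 2.27*s^2 + 0.46*s - 1.69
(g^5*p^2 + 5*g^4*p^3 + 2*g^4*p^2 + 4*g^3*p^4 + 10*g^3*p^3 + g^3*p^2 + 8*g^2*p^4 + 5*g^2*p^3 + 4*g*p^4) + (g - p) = g^5*p^2 + 5*g^4*p^3 + 2*g^4*p^2 + 4*g^3*p^4 + 10*g^3*p^3 + g^3*p^2 + 8*g^2*p^4 + 5*g^2*p^3 + 4*g*p^4 + g - p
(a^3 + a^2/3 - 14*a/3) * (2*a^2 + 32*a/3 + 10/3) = 2*a^5 + 34*a^4/3 - 22*a^3/9 - 146*a^2/3 - 140*a/9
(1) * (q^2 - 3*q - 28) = q^2 - 3*q - 28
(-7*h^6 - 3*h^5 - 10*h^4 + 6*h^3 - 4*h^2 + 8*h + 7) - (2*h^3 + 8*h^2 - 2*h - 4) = -7*h^6 - 3*h^5 - 10*h^4 + 4*h^3 - 12*h^2 + 10*h + 11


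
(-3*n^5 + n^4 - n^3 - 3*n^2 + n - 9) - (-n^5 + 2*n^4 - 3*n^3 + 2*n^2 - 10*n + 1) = -2*n^5 - n^4 + 2*n^3 - 5*n^2 + 11*n - 10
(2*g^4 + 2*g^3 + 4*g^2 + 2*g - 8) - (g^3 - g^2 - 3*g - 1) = 2*g^4 + g^3 + 5*g^2 + 5*g - 7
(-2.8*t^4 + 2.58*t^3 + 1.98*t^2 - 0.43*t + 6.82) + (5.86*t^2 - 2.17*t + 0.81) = -2.8*t^4 + 2.58*t^3 + 7.84*t^2 - 2.6*t + 7.63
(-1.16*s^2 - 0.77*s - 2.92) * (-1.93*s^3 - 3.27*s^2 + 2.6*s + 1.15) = 2.2388*s^5 + 5.2793*s^4 + 5.1375*s^3 + 6.2124*s^2 - 8.4775*s - 3.358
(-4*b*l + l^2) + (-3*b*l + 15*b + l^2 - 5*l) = -7*b*l + 15*b + 2*l^2 - 5*l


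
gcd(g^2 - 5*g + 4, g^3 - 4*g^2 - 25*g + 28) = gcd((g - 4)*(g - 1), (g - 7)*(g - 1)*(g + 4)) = g - 1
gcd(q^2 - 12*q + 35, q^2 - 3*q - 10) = q - 5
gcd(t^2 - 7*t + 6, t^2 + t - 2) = t - 1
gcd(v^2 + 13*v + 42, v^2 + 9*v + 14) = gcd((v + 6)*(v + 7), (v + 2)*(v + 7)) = v + 7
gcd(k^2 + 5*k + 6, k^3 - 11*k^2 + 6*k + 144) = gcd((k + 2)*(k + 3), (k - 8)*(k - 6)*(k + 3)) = k + 3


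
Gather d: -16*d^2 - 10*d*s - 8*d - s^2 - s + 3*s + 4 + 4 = -16*d^2 + d*(-10*s - 8) - s^2 + 2*s + 8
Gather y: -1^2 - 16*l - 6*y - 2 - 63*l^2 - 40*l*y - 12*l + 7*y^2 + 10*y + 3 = -63*l^2 - 28*l + 7*y^2 + y*(4 - 40*l)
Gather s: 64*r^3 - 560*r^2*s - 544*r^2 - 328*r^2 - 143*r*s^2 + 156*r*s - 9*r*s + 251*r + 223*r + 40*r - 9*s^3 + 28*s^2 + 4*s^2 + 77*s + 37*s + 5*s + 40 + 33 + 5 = 64*r^3 - 872*r^2 + 514*r - 9*s^3 + s^2*(32 - 143*r) + s*(-560*r^2 + 147*r + 119) + 78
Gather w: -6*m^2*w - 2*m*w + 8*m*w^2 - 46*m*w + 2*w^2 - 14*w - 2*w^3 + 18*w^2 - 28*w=-2*w^3 + w^2*(8*m + 20) + w*(-6*m^2 - 48*m - 42)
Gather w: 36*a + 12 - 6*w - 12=36*a - 6*w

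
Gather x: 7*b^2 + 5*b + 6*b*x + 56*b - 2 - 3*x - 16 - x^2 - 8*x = 7*b^2 + 61*b - x^2 + x*(6*b - 11) - 18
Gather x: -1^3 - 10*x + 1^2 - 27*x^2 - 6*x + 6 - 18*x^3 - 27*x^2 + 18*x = -18*x^3 - 54*x^2 + 2*x + 6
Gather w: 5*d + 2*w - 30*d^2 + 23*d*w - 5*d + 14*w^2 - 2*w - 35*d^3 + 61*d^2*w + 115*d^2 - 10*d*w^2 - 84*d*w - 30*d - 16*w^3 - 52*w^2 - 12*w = -35*d^3 + 85*d^2 - 30*d - 16*w^3 + w^2*(-10*d - 38) + w*(61*d^2 - 61*d - 12)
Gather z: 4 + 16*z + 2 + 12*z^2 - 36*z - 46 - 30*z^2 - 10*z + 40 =-18*z^2 - 30*z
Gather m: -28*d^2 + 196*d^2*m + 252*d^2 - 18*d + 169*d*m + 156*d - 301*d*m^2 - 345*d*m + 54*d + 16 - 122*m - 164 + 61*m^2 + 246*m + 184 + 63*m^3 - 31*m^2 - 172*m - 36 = 224*d^2 + 192*d + 63*m^3 + m^2*(30 - 301*d) + m*(196*d^2 - 176*d - 48)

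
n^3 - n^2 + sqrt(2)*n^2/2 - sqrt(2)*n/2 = n*(n - 1)*(n + sqrt(2)/2)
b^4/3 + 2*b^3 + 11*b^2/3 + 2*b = b*(b/3 + 1)*(b + 1)*(b + 2)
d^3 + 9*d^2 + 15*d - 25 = (d - 1)*(d + 5)^2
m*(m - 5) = m^2 - 5*m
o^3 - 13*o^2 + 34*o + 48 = (o - 8)*(o - 6)*(o + 1)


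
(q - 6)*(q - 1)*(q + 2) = q^3 - 5*q^2 - 8*q + 12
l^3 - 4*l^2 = l^2*(l - 4)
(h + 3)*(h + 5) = h^2 + 8*h + 15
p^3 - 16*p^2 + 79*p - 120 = (p - 8)*(p - 5)*(p - 3)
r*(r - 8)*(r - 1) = r^3 - 9*r^2 + 8*r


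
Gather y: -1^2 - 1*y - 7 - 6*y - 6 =-7*y - 14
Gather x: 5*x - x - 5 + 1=4*x - 4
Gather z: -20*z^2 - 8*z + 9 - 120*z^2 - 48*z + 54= -140*z^2 - 56*z + 63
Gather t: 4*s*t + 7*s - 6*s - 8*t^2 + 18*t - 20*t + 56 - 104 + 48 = s - 8*t^2 + t*(4*s - 2)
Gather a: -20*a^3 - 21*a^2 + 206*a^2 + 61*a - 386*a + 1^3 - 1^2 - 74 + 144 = -20*a^3 + 185*a^2 - 325*a + 70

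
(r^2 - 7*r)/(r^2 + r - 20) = r*(r - 7)/(r^2 + r - 20)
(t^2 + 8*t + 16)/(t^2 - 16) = (t + 4)/(t - 4)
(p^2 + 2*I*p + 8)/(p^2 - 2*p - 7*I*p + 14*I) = (p^2 + 2*I*p + 8)/(p^2 - 2*p - 7*I*p + 14*I)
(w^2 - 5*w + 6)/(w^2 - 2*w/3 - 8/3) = 3*(w - 3)/(3*w + 4)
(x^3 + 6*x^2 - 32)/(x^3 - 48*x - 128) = (x - 2)/(x - 8)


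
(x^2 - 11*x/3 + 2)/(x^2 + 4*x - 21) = (x - 2/3)/(x + 7)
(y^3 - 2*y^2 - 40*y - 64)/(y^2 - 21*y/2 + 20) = 2*(y^2 + 6*y + 8)/(2*y - 5)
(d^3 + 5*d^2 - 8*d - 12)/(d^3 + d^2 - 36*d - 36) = (d - 2)/(d - 6)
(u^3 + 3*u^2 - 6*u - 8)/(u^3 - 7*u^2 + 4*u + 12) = (u + 4)/(u - 6)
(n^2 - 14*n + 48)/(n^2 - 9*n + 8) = (n - 6)/(n - 1)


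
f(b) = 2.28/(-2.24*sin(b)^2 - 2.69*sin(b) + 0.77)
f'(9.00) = -18.23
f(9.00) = -3.17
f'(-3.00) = -3.80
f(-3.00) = 2.06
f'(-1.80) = 0.54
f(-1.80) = 1.80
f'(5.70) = 0.17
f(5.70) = 1.45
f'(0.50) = 9.04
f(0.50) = -2.20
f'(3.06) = -24.18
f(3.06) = 4.25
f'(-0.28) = 1.77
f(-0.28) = 1.70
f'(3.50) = -1.15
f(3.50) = 1.59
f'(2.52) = -4.06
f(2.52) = -1.47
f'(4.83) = -0.31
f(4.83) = 1.85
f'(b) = 2.28*(4.48*sin(b)*cos(b) + 2.69*cos(b))/(-2.24*sin(b)^2 - 2.69*sin(b) + 0.77)^2 = (10.2144*sin(b) + 6.1332)*cos(b)/(2.24*sin(b)^2 + 2.69*sin(b) - 0.77)^2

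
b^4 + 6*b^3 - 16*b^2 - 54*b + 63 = (b - 3)*(b - 1)*(b + 3)*(b + 7)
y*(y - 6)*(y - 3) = y^3 - 9*y^2 + 18*y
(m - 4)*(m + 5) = m^2 + m - 20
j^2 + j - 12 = (j - 3)*(j + 4)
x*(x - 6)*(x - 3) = x^3 - 9*x^2 + 18*x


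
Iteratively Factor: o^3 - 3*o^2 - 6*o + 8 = (o - 1)*(o^2 - 2*o - 8) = (o - 4)*(o - 1)*(o + 2)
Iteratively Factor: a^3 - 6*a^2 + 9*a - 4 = (a - 1)*(a^2 - 5*a + 4) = (a - 4)*(a - 1)*(a - 1)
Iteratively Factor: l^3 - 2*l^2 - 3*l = (l)*(l^2 - 2*l - 3) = l*(l + 1)*(l - 3)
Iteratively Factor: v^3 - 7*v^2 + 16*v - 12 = (v - 2)*(v^2 - 5*v + 6) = (v - 3)*(v - 2)*(v - 2)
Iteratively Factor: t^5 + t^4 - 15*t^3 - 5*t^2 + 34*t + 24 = (t - 2)*(t^4 + 3*t^3 - 9*t^2 - 23*t - 12) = (t - 2)*(t + 4)*(t^3 - t^2 - 5*t - 3) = (t - 2)*(t + 1)*(t + 4)*(t^2 - 2*t - 3) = (t - 3)*(t - 2)*(t + 1)*(t + 4)*(t + 1)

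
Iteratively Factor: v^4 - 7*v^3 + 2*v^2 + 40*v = (v)*(v^3 - 7*v^2 + 2*v + 40) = v*(v - 4)*(v^2 - 3*v - 10) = v*(v - 5)*(v - 4)*(v + 2)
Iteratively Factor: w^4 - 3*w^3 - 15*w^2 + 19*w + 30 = (w + 1)*(w^3 - 4*w^2 - 11*w + 30) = (w + 1)*(w + 3)*(w^2 - 7*w + 10) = (w - 5)*(w + 1)*(w + 3)*(w - 2)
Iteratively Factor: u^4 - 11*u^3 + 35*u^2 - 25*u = (u - 1)*(u^3 - 10*u^2 + 25*u) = (u - 5)*(u - 1)*(u^2 - 5*u) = u*(u - 5)*(u - 1)*(u - 5)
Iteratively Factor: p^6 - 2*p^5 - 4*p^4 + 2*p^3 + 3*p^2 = (p + 1)*(p^5 - 3*p^4 - p^3 + 3*p^2) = p*(p + 1)*(p^4 - 3*p^3 - p^2 + 3*p) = p*(p - 1)*(p + 1)*(p^3 - 2*p^2 - 3*p) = p*(p - 3)*(p - 1)*(p + 1)*(p^2 + p) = p*(p - 3)*(p - 1)*(p + 1)^2*(p)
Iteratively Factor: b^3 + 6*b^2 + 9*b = (b)*(b^2 + 6*b + 9) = b*(b + 3)*(b + 3)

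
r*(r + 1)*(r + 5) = r^3 + 6*r^2 + 5*r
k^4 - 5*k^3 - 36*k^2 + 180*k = k*(k - 6)*(k - 5)*(k + 6)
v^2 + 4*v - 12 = (v - 2)*(v + 6)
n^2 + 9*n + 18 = (n + 3)*(n + 6)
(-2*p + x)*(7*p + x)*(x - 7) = -14*p^2*x + 98*p^2 + 5*p*x^2 - 35*p*x + x^3 - 7*x^2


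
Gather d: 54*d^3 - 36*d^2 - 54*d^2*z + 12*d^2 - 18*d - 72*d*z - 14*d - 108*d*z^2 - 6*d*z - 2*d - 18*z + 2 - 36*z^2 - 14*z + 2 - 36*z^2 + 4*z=54*d^3 + d^2*(-54*z - 24) + d*(-108*z^2 - 78*z - 34) - 72*z^2 - 28*z + 4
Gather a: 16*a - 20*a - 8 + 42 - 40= -4*a - 6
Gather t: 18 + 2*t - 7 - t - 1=t + 10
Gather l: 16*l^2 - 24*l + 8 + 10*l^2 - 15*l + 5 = 26*l^2 - 39*l + 13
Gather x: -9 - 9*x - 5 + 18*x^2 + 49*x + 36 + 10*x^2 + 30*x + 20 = 28*x^2 + 70*x + 42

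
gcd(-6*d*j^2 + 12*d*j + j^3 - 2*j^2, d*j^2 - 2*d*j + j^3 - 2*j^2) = j^2 - 2*j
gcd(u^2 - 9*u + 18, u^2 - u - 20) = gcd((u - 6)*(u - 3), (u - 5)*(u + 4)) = 1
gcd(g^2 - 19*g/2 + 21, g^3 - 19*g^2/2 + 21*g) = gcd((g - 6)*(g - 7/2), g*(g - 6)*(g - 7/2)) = g^2 - 19*g/2 + 21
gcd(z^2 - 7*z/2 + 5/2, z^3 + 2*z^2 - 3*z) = z - 1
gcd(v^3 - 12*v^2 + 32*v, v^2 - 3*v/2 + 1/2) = 1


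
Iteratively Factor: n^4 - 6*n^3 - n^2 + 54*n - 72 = (n - 2)*(n^3 - 4*n^2 - 9*n + 36) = (n - 4)*(n - 2)*(n^2 - 9) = (n - 4)*(n - 2)*(n + 3)*(n - 3)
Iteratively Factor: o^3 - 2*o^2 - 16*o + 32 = (o - 2)*(o^2 - 16) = (o - 4)*(o - 2)*(o + 4)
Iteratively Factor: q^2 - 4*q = (q)*(q - 4)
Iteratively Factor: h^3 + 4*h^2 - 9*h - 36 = (h + 4)*(h^2 - 9) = (h - 3)*(h + 4)*(h + 3)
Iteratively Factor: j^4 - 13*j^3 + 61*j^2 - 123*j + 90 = (j - 5)*(j^3 - 8*j^2 + 21*j - 18) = (j - 5)*(j - 3)*(j^2 - 5*j + 6) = (j - 5)*(j - 3)*(j - 2)*(j - 3)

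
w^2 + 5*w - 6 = (w - 1)*(w + 6)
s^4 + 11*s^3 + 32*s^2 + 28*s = s*(s + 2)^2*(s + 7)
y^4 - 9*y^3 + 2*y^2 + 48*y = y*(y - 8)*(y - 3)*(y + 2)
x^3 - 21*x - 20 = (x - 5)*(x + 1)*(x + 4)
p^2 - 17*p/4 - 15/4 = (p - 5)*(p + 3/4)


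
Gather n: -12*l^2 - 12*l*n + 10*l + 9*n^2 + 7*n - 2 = -12*l^2 + 10*l + 9*n^2 + n*(7 - 12*l) - 2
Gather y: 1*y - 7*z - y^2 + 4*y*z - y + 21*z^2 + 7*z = -y^2 + 4*y*z + 21*z^2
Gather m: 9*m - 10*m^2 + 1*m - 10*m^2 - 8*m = -20*m^2 + 2*m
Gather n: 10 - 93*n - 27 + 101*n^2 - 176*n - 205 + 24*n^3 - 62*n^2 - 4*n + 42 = 24*n^3 + 39*n^2 - 273*n - 180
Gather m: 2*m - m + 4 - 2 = m + 2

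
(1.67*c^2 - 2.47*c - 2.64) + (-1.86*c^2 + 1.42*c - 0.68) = -0.19*c^2 - 1.05*c - 3.32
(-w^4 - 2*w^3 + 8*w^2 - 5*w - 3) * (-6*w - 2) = 6*w^5 + 14*w^4 - 44*w^3 + 14*w^2 + 28*w + 6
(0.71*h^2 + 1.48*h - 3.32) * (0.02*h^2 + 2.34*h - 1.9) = 0.0142*h^4 + 1.691*h^3 + 2.0478*h^2 - 10.5808*h + 6.308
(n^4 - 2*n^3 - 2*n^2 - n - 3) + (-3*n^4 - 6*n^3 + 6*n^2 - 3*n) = -2*n^4 - 8*n^3 + 4*n^2 - 4*n - 3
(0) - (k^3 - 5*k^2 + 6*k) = -k^3 + 5*k^2 - 6*k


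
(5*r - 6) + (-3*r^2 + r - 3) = -3*r^2 + 6*r - 9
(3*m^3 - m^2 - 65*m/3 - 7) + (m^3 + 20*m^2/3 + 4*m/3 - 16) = 4*m^3 + 17*m^2/3 - 61*m/3 - 23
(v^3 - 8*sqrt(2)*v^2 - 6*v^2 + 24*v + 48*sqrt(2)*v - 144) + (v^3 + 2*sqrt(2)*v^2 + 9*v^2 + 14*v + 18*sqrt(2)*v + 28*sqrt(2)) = 2*v^3 - 6*sqrt(2)*v^2 + 3*v^2 + 38*v + 66*sqrt(2)*v - 144 + 28*sqrt(2)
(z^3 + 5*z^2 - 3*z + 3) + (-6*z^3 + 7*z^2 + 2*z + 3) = -5*z^3 + 12*z^2 - z + 6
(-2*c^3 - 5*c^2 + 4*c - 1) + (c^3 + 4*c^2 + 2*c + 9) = -c^3 - c^2 + 6*c + 8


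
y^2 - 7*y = y*(y - 7)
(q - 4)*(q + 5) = q^2 + q - 20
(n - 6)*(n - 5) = n^2 - 11*n + 30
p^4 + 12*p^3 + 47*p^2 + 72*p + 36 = (p + 1)*(p + 2)*(p + 3)*(p + 6)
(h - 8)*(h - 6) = h^2 - 14*h + 48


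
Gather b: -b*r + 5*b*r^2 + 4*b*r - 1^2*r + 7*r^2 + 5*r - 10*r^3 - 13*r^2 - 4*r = b*(5*r^2 + 3*r) - 10*r^3 - 6*r^2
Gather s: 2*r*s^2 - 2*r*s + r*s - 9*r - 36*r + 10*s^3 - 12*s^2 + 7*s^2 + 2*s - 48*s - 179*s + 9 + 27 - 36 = -45*r + 10*s^3 + s^2*(2*r - 5) + s*(-r - 225)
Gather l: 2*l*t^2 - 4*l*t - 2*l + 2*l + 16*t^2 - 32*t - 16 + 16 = l*(2*t^2 - 4*t) + 16*t^2 - 32*t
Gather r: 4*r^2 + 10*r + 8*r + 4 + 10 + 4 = 4*r^2 + 18*r + 18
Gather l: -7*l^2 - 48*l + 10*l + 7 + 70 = -7*l^2 - 38*l + 77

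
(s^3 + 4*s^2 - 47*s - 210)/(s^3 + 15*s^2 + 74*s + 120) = (s - 7)/(s + 4)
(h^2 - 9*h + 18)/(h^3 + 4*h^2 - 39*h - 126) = (h - 3)/(h^2 + 10*h + 21)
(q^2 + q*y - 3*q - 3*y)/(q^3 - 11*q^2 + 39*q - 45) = (q + y)/(q^2 - 8*q + 15)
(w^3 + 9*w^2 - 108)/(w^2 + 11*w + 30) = (w^2 + 3*w - 18)/(w + 5)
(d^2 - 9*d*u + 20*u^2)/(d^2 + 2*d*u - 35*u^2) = (d - 4*u)/(d + 7*u)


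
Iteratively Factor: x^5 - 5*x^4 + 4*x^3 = (x)*(x^4 - 5*x^3 + 4*x^2) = x^2*(x^3 - 5*x^2 + 4*x) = x^3*(x^2 - 5*x + 4) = x^3*(x - 4)*(x - 1)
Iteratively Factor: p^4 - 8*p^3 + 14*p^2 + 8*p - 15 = (p - 1)*(p^3 - 7*p^2 + 7*p + 15) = (p - 5)*(p - 1)*(p^2 - 2*p - 3) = (p - 5)*(p - 1)*(p + 1)*(p - 3)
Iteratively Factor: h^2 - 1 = (h - 1)*(h + 1)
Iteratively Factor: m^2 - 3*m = (m - 3)*(m)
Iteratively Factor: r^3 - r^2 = (r)*(r^2 - r) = r*(r - 1)*(r)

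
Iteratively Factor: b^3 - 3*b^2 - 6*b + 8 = (b - 4)*(b^2 + b - 2) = (b - 4)*(b + 2)*(b - 1)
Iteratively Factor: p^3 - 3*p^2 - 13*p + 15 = (p + 3)*(p^2 - 6*p + 5) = (p - 1)*(p + 3)*(p - 5)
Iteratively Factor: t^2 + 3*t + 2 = (t + 1)*(t + 2)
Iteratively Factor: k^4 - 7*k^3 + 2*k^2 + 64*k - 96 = (k - 4)*(k^3 - 3*k^2 - 10*k + 24) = (k - 4)*(k + 3)*(k^2 - 6*k + 8) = (k - 4)^2*(k + 3)*(k - 2)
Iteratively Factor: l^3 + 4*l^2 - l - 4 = (l + 4)*(l^2 - 1) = (l - 1)*(l + 4)*(l + 1)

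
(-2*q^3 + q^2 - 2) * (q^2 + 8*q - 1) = -2*q^5 - 15*q^4 + 10*q^3 - 3*q^2 - 16*q + 2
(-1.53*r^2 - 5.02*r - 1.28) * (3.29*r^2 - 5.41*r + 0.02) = -5.0337*r^4 - 8.2385*r^3 + 22.9164*r^2 + 6.8244*r - 0.0256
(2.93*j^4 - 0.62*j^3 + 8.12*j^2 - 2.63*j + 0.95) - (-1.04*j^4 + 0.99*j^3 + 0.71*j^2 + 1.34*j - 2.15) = 3.97*j^4 - 1.61*j^3 + 7.41*j^2 - 3.97*j + 3.1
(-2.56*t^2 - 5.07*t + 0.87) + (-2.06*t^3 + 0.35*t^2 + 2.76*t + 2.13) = -2.06*t^3 - 2.21*t^2 - 2.31*t + 3.0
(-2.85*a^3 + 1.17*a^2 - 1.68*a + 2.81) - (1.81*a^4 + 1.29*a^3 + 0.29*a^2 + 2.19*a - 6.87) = -1.81*a^4 - 4.14*a^3 + 0.88*a^2 - 3.87*a + 9.68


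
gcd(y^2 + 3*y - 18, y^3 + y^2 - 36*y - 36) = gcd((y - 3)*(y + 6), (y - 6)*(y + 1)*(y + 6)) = y + 6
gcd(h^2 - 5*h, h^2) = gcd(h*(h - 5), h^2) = h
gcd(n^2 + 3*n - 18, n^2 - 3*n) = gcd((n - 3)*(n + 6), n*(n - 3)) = n - 3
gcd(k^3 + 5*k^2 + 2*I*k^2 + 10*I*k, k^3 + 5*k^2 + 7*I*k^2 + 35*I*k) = k^2 + 5*k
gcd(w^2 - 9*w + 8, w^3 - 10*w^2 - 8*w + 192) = w - 8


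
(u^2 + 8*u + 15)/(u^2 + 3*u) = (u + 5)/u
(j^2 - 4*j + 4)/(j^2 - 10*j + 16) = (j - 2)/(j - 8)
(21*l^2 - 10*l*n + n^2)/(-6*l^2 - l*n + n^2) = (-7*l + n)/(2*l + n)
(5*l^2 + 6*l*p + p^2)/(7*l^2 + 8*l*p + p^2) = (5*l + p)/(7*l + p)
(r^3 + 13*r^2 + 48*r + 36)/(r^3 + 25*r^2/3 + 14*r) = 3*(r^2 + 7*r + 6)/(r*(3*r + 7))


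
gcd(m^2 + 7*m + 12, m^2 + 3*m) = m + 3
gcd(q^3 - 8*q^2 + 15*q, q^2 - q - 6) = q - 3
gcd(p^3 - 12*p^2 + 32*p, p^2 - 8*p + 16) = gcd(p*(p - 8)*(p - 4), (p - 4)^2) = p - 4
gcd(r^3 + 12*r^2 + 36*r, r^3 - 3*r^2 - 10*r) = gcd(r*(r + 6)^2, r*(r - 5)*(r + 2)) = r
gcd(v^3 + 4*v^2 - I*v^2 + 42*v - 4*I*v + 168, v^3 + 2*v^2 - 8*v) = v + 4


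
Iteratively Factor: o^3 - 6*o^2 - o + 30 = (o - 5)*(o^2 - o - 6) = (o - 5)*(o + 2)*(o - 3)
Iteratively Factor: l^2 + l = (l)*(l + 1)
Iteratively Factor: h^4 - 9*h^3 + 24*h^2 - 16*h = (h - 4)*(h^3 - 5*h^2 + 4*h) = h*(h - 4)*(h^2 - 5*h + 4) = h*(h - 4)^2*(h - 1)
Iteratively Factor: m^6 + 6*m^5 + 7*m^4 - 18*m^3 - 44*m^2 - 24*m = (m - 2)*(m^5 + 8*m^4 + 23*m^3 + 28*m^2 + 12*m) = (m - 2)*(m + 2)*(m^4 + 6*m^3 + 11*m^2 + 6*m) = (m - 2)*(m + 2)*(m + 3)*(m^3 + 3*m^2 + 2*m) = (m - 2)*(m + 1)*(m + 2)*(m + 3)*(m^2 + 2*m) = (m - 2)*(m + 1)*(m + 2)^2*(m + 3)*(m)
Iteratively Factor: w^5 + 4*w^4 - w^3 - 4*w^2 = (w)*(w^4 + 4*w^3 - w^2 - 4*w) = w*(w + 4)*(w^3 - w) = w*(w - 1)*(w + 4)*(w^2 + w) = w*(w - 1)*(w + 1)*(w + 4)*(w)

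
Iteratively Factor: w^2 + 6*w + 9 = (w + 3)*(w + 3)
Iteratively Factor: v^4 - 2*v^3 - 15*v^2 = (v)*(v^3 - 2*v^2 - 15*v) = v*(v - 5)*(v^2 + 3*v) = v^2*(v - 5)*(v + 3)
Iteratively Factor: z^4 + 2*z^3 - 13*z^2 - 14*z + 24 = (z - 1)*(z^3 + 3*z^2 - 10*z - 24) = (z - 3)*(z - 1)*(z^2 + 6*z + 8) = (z - 3)*(z - 1)*(z + 4)*(z + 2)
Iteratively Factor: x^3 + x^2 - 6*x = (x)*(x^2 + x - 6) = x*(x - 2)*(x + 3)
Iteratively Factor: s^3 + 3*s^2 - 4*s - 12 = (s + 3)*(s^2 - 4) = (s - 2)*(s + 3)*(s + 2)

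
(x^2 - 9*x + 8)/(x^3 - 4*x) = (x^2 - 9*x + 8)/(x*(x^2 - 4))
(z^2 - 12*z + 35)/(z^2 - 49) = (z - 5)/(z + 7)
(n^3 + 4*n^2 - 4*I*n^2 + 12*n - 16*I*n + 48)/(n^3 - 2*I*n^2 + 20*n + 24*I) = (n + 4)/(n + 2*I)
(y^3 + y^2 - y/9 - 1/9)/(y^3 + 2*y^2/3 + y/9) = (3*y^2 + 2*y - 1)/(y*(3*y + 1))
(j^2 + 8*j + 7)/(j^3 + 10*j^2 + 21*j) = (j + 1)/(j*(j + 3))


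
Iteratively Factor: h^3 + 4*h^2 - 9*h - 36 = (h + 4)*(h^2 - 9) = (h + 3)*(h + 4)*(h - 3)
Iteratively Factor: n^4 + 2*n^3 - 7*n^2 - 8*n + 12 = (n + 3)*(n^3 - n^2 - 4*n + 4) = (n - 1)*(n + 3)*(n^2 - 4) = (n - 2)*(n - 1)*(n + 3)*(n + 2)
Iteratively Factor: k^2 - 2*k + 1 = (k - 1)*(k - 1)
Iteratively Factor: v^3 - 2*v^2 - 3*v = (v)*(v^2 - 2*v - 3) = v*(v - 3)*(v + 1)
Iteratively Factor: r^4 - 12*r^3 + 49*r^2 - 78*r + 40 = (r - 4)*(r^3 - 8*r^2 + 17*r - 10) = (r - 5)*(r - 4)*(r^2 - 3*r + 2) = (r - 5)*(r - 4)*(r - 1)*(r - 2)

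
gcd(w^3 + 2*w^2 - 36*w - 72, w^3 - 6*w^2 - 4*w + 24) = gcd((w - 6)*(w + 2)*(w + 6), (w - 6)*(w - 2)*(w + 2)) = w^2 - 4*w - 12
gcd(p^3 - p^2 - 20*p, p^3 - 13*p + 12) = p + 4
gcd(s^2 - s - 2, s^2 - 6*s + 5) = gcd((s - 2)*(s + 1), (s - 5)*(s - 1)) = 1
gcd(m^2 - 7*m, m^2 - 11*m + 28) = m - 7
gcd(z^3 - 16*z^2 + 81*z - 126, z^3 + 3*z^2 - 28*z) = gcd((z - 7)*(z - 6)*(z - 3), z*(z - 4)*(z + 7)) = 1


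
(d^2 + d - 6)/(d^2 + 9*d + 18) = (d - 2)/(d + 6)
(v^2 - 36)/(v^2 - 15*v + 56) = (v^2 - 36)/(v^2 - 15*v + 56)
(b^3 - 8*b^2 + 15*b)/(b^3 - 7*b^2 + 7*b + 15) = b/(b + 1)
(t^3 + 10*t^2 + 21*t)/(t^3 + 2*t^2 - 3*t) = (t + 7)/(t - 1)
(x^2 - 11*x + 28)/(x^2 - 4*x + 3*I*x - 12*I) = (x - 7)/(x + 3*I)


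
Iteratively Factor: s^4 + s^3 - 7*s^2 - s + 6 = (s + 3)*(s^3 - 2*s^2 - s + 2) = (s + 1)*(s + 3)*(s^2 - 3*s + 2) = (s - 1)*(s + 1)*(s + 3)*(s - 2)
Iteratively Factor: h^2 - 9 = (h - 3)*(h + 3)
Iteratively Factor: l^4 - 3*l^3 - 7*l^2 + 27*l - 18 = (l - 2)*(l^3 - l^2 - 9*l + 9) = (l - 2)*(l + 3)*(l^2 - 4*l + 3) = (l - 2)*(l - 1)*(l + 3)*(l - 3)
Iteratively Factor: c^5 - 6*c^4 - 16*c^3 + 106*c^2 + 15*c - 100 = (c + 4)*(c^4 - 10*c^3 + 24*c^2 + 10*c - 25) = (c + 1)*(c + 4)*(c^3 - 11*c^2 + 35*c - 25) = (c - 5)*(c + 1)*(c + 4)*(c^2 - 6*c + 5) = (c - 5)^2*(c + 1)*(c + 4)*(c - 1)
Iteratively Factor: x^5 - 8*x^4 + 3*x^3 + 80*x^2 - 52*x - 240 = (x - 4)*(x^4 - 4*x^3 - 13*x^2 + 28*x + 60) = (x - 5)*(x - 4)*(x^3 + x^2 - 8*x - 12) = (x - 5)*(x - 4)*(x - 3)*(x^2 + 4*x + 4) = (x - 5)*(x - 4)*(x - 3)*(x + 2)*(x + 2)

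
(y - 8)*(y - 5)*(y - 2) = y^3 - 15*y^2 + 66*y - 80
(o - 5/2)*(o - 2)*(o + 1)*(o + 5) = o^4 + 3*o^3/2 - 17*o^2 + 15*o/2 + 25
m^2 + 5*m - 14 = (m - 2)*(m + 7)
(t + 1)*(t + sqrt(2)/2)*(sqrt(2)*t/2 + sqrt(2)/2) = sqrt(2)*t^3/2 + t^2/2 + sqrt(2)*t^2 + sqrt(2)*t/2 + t + 1/2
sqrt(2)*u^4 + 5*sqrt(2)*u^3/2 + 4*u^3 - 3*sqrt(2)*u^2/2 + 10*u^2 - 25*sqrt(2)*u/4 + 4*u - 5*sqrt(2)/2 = (u + 2)*(u - sqrt(2)/2)*(u + 5*sqrt(2)/2)*(sqrt(2)*u + sqrt(2)/2)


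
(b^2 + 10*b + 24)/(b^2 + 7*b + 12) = (b + 6)/(b + 3)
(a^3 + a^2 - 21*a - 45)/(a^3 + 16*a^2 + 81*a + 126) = (a^2 - 2*a - 15)/(a^2 + 13*a + 42)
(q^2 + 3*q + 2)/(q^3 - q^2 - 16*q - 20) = (q + 1)/(q^2 - 3*q - 10)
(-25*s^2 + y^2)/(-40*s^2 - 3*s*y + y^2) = (-5*s + y)/(-8*s + y)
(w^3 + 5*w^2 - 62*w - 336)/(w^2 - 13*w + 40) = (w^2 + 13*w + 42)/(w - 5)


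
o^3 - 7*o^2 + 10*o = o*(o - 5)*(o - 2)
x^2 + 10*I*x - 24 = (x + 4*I)*(x + 6*I)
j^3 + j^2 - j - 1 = (j - 1)*(j + 1)^2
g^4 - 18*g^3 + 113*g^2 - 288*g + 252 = (g - 7)*(g - 6)*(g - 3)*(g - 2)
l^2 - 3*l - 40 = (l - 8)*(l + 5)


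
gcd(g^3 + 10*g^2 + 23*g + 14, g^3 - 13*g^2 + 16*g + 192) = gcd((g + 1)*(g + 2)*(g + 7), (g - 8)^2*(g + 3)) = 1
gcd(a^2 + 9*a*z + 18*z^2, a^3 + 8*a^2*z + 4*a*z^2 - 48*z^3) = a + 6*z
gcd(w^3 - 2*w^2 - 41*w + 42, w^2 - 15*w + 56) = w - 7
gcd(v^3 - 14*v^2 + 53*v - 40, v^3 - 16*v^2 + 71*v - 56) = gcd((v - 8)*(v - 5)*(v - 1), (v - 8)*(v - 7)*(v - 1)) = v^2 - 9*v + 8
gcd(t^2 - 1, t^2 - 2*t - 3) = t + 1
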